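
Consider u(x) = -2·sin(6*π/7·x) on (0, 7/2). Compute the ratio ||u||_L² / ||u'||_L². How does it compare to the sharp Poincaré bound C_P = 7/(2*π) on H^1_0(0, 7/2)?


||u||_L² / ||u'||_L² = 7/(6*π) < C_P = 7/(2*π).

u(x) = -2·sin(6*π/7·x), so u'(x) = -12*π*cos(6*π*x/7)/7.
Writing u(x) = A·sin(kπx/L) with A = -2 and k = 3, use ∫_0^L sin²(kπx/L) dx = L/2 and ∫_0^L cos²(kπx/L) dx = L/2.
u² = 4·sin²(6*π/7·x) and (u')² = 144*π^2/49·cos²(6*π/7·x), and each of sin², cos² integrates to L/2 = 7/4 over (0, 7/2).
∫_0^7/2 u² dx = 7, so ||u||_L² = sqrt(7).
∫_0^7/2 (u')² dx = 36*π^2/7, so ||u'||_L² = 6*sqrt(7)*π/7.
Ratio ||u||_L² / ||u'||_L² = 7/(6*π).
Sharp Poincaré constant on H^1_0(0, 7/2) is C_P = L/π = 7/(2*π), achieved by sin(2*π/7·x).
This is the k = 3 harmonic; the ratio L/(kπ) is strictly less than C_P = L/π, consistent with the sharp inequality ||u||_L² ≤ C_P ||u'||_L².


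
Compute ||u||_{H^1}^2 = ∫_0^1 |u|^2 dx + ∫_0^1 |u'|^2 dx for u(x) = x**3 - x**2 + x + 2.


||u||_{H^1}^2 = 493/70

The H^1 norm (squared) on an interval (0, L) is
  ||u||_{H^1}^2 = ∫_0^L u(x)^2 dx + ∫_0^L u'(x)^2 dx.
Compute u'(x) = 3*x**2 - 2*x + 1.
Then u(x)^2 = x**6 - 2*x**5 + 3*x**4 + 2*x**3 - 3*x**2 + 4*x + 4 and u'(x)^2 = 9*x**4 - 12*x**3 + 10*x**2 - 4*x + 1.
Integrate each monomial from 0 to 1 using ∫_0^1 c·x^n dx = c·1^(n+1)/(n+1):
  ∫_0^1 u(x)^2 dx = ∫_0^1 (x^6 - 2*x^5 + 3*x^4 + 2*x^3 - 3*x^2 + 4*x + 4) dx. Term by term:
    ∫_0^1 x^6 dx = 1/7;  ∫_0^1 -2*x^5 dx = -1/3;  ∫_0^1 3*x^4 dx = 3/5;
    ∫_0^1 2*x^3 dx = 1/2;  ∫_0^1 -3*x^2 dx = -1;  ∫_0^1 4*x dx = 2;
    ∫_0^1 4 dx = 4.
  Sum: 1/7 − 1/3 + 3/5 + 1/2 − 1 + 2 + 4 = 1241/210.
  ∫_0^1 u'(x)^2 dx = ∫_0^1 (9*x^4 - 12*x^3 + 10*x^2 - 4*x + 1) dx. Term by term:
    ∫_0^1 9*x^4 dx = 9/5;  ∫_0^1 -12*x^3 dx = -3;  ∫_0^1 10*x^2 dx = 10/3;
    ∫_0^1 -4*x dx = -2;  ∫_0^1 1 dx = 1.
  Sum: 9/5 − 3 + 10/3 − 2 + 1 = 17/15.
Adding: ||u||_{H^1}^2 = 1241/210 + 17/15 = 493/70.


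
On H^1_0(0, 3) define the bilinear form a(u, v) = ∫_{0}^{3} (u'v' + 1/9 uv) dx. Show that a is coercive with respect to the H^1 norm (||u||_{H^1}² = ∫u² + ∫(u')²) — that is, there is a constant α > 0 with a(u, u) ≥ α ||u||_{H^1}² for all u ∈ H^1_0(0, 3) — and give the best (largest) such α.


α = (1 + π^2)/(9 + π^2)

Coercivity of a(·,·) on H^1_0(0, 3) means a(u, u) ≥ α ||u||_{H^1}² for every u ∈ H^1_0.
The interval has length L = 3, and Poincaré/coercivity depend only on L. Here a(u, u) = ∫(u')² + (1/9)·∫u².
Here 0 < c = 1/9 < 1. The condition a(u,u) ≥ α||u||_{H^1}² reads (1−α)∫(u')² ≥ (α−c)∫u². Any admissible α is ≤ 1 (rapidly oscillating u have ∫u²/∫(u')² → 0), and α = 1 would force 0 ≥ (1−c)∫u², impossible since c < 1; so 1−α > 0. By the sharp Poincaré inequality on H^1_0 of an interval of length L, ∫(u')² ≥ (π/L)²∫u² with equality for the first sine mode sin(π(x−x₀)/L) (x₀ the left endpoint), so the inequality holds for all u iff (1−α)(π/L)² ≥ α − c, i.e. α ≤ ((π/L)² + c)/((π/L)² + 1) = (1 + c(L/π)²)/(1 + (L/π)²). With (π/L)² = π^2/9 and c = 1/9, the largest admissible constant is α = ((π/L)² + c)/((π/L)² + 1).
Simplifying, α = (1 + π^2)/(9 + π^2).


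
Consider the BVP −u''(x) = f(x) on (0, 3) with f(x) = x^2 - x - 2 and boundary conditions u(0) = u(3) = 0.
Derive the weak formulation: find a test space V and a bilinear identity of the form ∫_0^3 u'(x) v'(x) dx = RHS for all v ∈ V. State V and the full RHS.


V = H^1_0(0, 3) (so v(0) = v(3) = 0); weak form: ∫_0^3 u'v' dx = ∫_0^3 (x^2 - x - 2) v dx for all v ∈ V.

Multiply both sides by a test function v and integrate from 0 to 3:
  ∫_0^3 −u''(x) v(x) dx = ∫_0^3 f(x) v(x) dx.
Integrate the LHS by parts once:
  ∫_0^3 −u'' v dx = −[u'(x) v(x)]_0^3 + ∫_0^3 u'(x) v'(x) dx.
Thus ∫_0^3 u'(x) v'(x) dx = ∫_0^3 f(x) v(x) dx + [u'(x) v(x)]_0^3.
Choose V so that boundary terms are either known or forced to vanish.
u is Dirichlet: u(0) = u(3) = 0. Let V = H^1_0(0, 3); then v(0) = v(3) = 0, and [u' v]_0^3 = 0.
Weak formulation: find u (satisfying any essential BC) such that ∫_0^3 u'(x) v'(x) dx = ∫_0^3 f v dx for all v ∈ V.
Substituting f(x) = x^2 - x - 2, the right-hand side is ∫_0^3 (x^2 - x - 2) v dx.


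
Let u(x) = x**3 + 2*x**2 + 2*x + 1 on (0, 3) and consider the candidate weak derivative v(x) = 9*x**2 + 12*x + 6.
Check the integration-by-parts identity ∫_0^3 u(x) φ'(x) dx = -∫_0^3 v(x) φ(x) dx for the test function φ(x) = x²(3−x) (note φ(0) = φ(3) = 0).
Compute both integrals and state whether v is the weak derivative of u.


LHS = -135, RHS = -405. No, v is not the weak derivative of u.

u(x) = x**3 + 2*x**2 + 2*x + 1, classical derivative u'(x) = 3*x**2 + 4*x + 2.
φ(x) = x²(3−x), so φ'(x) = 3*x*(2 - x).
Note φ(0) = φ(3) = 0, so the boundary term u·φ vanishes.
LHS = ∫_0^3 u(x) φ'(x) dx = ∫_0^3 (-3*x^5 + 6*x^3 + 9*x^2 + 6*x) dx. Term by term:
  ∫_0^3 -3*x^5 dx = -729/2;  ∫_0^3 6*x^3 dx = 243/2;  ∫_0^3 9*x^2 dx = 81;
  ∫_0^3 6*x dx = 27.
Sum: -729/2 + 243/2 + 81 + 27 = -135.
So LHS = -135.
∫_0^3 v(x) φ(x) dx = ∫_0^3 (-9*x^5 + 15*x^4 + 30*x^3 + 18*x^2) dx. Term by term:
  ∫_0^3 -9*x^5 dx = -2187/2;  ∫_0^3 15*x^4 dx = 729;  ∫_0^3 30*x^3 dx = 1215/2;
  ∫_0^3 18*x^2 dx = 162.
Sum: -2187/2 + 729 + 1215/2 + 162 = 405.
So RHS = -∫_0^3 v(x) φ(x) dx = -405.
LHS − RHS = 270 ≠ 0, so the identity fails.
(For a valid weak derivative the identity must hold for EVERY test function, in particular this one. The failure shows v is NOT the weak derivative of u.)
Correct weak derivative would be u'(x) = 3*x**2 + 4*x + 2.


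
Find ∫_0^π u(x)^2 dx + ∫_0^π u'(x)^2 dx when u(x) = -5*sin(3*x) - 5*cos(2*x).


||u||_{H^1(0,π)}^2 = 300 + 375*π/2

u'(x) = 10*sin(2*x) - 15*cos(3*x).
Expand u² and (u')² and integrate term by term on (0, π), using: for integers n ≥ 1, ∫_0^π sin²(nx) dx = ∫_0^π cos²(nx) dx = π/2; for n ≠ n', ∫_0^π sin(nx)sin(n'x) dx = ∫_0^π cos(nx)cos(n'x) dx = 0; and by product-to-sum, ∫_0^π sin(nx)cos(n'x) dx = ½∫_0^π [sin((n+n')x) + sin((n−n')x)] dx, which is 0 when n+n' is even and 2n/(n²−n'²) when n+n' is odd (it need not vanish on (0, π)).
  u² squared terms: (-5)²·∫cos(2x)² dx = 25·π/2 = 25*π/2;  (-5)²·∫sin(3x)² dx = 25·π/2 = 25*π/2.
  u² cross terms: 2·(-5)·(-5)·∫cos(2x)·sin(3x) dx = 50·(6/5) = 60.
  So ∫_0^π u² dx = 25*π/2 + 25*π/2 + 60 = 60 + 25*π.
  (u')² squared terms: (-15)²·∫cos(3x)² dx = 225·π/2 = 225*π/2;  (10)²·∫sin(2x)² dx = 100·π/2 = 50*π.
  (u')² cross terms: 2·(-15)·(10)·∫cos(3x)·sin(2x) dx = -300·(-4/5) = 240.
  So ∫_0^π (u')² dx = 225*π/2 + 50*π + 240 = 240 + 325*π/2.
||u||_{H^1}^2 = (60 + 25*π) + (240 + 325*π/2) = 300 + 375*π/2.


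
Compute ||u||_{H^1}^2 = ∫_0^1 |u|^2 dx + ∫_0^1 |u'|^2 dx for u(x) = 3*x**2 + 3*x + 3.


||u||_{H^1}^2 = 723/10

The H^1 norm (squared) on an interval (0, L) is
  ||u||_{H^1}^2 = ∫_0^L u(x)^2 dx + ∫_0^L u'(x)^2 dx.
Compute u'(x) = 6*x + 3.
Then u(x)^2 = 9*x**4 + 18*x**3 + 27*x**2 + 18*x + 9 and u'(x)^2 = 36*x**2 + 36*x + 9.
Integrate each monomial from 0 to 1 using ∫_0^1 c·x^n dx = c·1^(n+1)/(n+1):
  ∫_0^1 u(x)^2 dx = ∫_0^1 (9*x^4 + 18*x^3 + 27*x^2 + 18*x + 9) dx. Term by term:
    ∫_0^1 9*x^4 dx = 9/5;  ∫_0^1 18*x^3 dx = 9/2;  ∫_0^1 27*x^2 dx = 9;
    ∫_0^1 18*x dx = 9;  ∫_0^1 9 dx = 9.
  Sum: 9/5 + 9/2 + 9 + 9 + 9 = 333/10.
  ∫_0^1 u'(x)^2 dx = ∫_0^1 (36*x^2 + 36*x + 9) dx. Term by term:
    ∫_0^1 36*x^2 dx = 12;  ∫_0^1 36*x dx = 18;  ∫_0^1 9 dx = 9.
  Sum: 12 + 18 + 9 = 39.
Adding: ||u||_{H^1}^2 = 333/10 + 39 = 723/10.


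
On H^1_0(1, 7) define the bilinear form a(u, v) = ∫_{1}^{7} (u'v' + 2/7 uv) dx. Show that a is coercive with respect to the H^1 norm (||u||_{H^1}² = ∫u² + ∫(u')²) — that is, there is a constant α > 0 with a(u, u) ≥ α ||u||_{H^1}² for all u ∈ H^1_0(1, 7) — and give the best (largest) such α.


α = (π^2 + 72/7)/(π^2 + 36)

Coercivity of a(·,·) on H^1_0(1, 7) means a(u, u) ≥ α ||u||_{H^1}² for every u ∈ H^1_0.
The interval has length L = 6, and Poincaré/coercivity depend only on L. Here a(u, u) = ∫(u')² + (2/7)·∫u².
Here 0 < c = 2/7 < 1. The condition a(u,u) ≥ α||u||_{H^1}² reads (1−α)∫(u')² ≥ (α−c)∫u². Any admissible α is ≤ 1 (rapidly oscillating u have ∫u²/∫(u')² → 0), and α = 1 would force 0 ≥ (1−c)∫u², impossible since c < 1; so 1−α > 0. By the sharp Poincaré inequality on H^1_0 of an interval of length L, ∫(u')² ≥ (π/L)²∫u² with equality for the first sine mode sin(π(x−x₀)/L) (x₀ the left endpoint), so the inequality holds for all u iff (1−α)(π/L)² ≥ α − c, i.e. α ≤ ((π/L)² + c)/((π/L)² + 1) = (1 + c(L/π)²)/(1 + (L/π)²). With (π/L)² = π^2/36 and c = 2/7, the largest admissible constant is α = ((π/L)² + c)/((π/L)² + 1).
Simplifying, α = (π^2 + 72/7)/(π^2 + 36).


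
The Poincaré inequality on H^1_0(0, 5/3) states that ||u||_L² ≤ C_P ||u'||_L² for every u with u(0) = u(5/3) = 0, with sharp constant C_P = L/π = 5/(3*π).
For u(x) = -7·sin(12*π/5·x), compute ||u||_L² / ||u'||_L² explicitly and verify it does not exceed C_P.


||u||_L² / ||u'||_L² = 5/(12*π) < C_P = 5/(3*π).

u(x) = -7·sin(12*π/5·x), so u'(x) = -84*π*cos(12*π*x/5)/5.
Writing u(x) = A·sin(kπx/L) with A = -7 and k = 4, use ∫_0^L sin²(kπx/L) dx = L/2 and ∫_0^L cos²(kπx/L) dx = L/2.
u² = 49·sin²(12*π/5·x) and (u')² = 7056*π^2/25·cos²(12*π/5·x), and each of sin², cos² integrates to L/2 = 5/6 over (0, 5/3).
∫_0^5/3 u² dx = 245/6, so ||u||_L² = 7*sqrt(30)/6.
∫_0^5/3 (u')² dx = 1176*π^2/5, so ||u'||_L² = 14*sqrt(30)*π/5.
Ratio ||u||_L² / ||u'||_L² = 5/(12*π).
Sharp Poincaré constant on H^1_0(0, 5/3) is C_P = L/π = 5/(3*π), achieved by sin(3*π/5·x).
This is the k = 4 harmonic; the ratio L/(kπ) is strictly less than C_P = L/π, consistent with the sharp inequality ||u||_L² ≤ C_P ||u'||_L².


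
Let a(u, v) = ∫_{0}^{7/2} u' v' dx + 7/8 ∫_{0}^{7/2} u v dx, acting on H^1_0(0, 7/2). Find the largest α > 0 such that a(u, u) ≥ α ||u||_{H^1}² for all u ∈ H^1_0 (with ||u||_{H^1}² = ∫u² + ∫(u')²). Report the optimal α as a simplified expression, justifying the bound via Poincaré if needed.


α = (32*π^2 + 343)/(8*(4*π^2 + 49))

Coercivity of a(·,·) on H^1_0(0, 7/2) means a(u, u) ≥ α ||u||_{H^1}² for every u ∈ H^1_0.
The interval has length L = 7/2, and Poincaré/coercivity depend only on L. Here a(u, u) = ∫(u')² + (7/8)·∫u².
Here 0 < c = 7/8 < 1. The condition a(u,u) ≥ α||u||_{H^1}² reads (1−α)∫(u')² ≥ (α−c)∫u². Any admissible α is ≤ 1 (rapidly oscillating u have ∫u²/∫(u')² → 0), and α = 1 would force 0 ≥ (1−c)∫u², impossible since c < 1; so 1−α > 0. By the sharp Poincaré inequality on H^1_0 of an interval of length L, ∫(u')² ≥ (π/L)²∫u² with equality for the first sine mode sin(π(x−x₀)/L) (x₀ the left endpoint), so the inequality holds for all u iff (1−α)(π/L)² ≥ α − c, i.e. α ≤ ((π/L)² + c)/((π/L)² + 1) = (1 + c(L/π)²)/(1 + (L/π)²). With (π/L)² = 4*π^2/49 and c = 7/8, the largest admissible constant is α = ((π/L)² + c)/((π/L)² + 1).
Simplifying, α = (32*π^2 + 343)/(8*(4*π^2 + 49)).


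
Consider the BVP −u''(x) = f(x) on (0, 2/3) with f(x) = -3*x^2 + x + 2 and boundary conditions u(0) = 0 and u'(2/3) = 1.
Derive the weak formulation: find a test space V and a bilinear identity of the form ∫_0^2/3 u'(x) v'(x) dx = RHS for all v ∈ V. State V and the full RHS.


V = {v ∈ H^1(0, 2/3) : v(0) = 0} (test functions vanish at x = 0 where u is specified); weak form: ∫_0^2/3 u'v' dx = ∫_0^2/3 (-3*x^2 + x + 2) v dx + v(2/3) for all v ∈ V.

Multiply both sides by a test function v and integrate from 0 to 2/3:
  ∫_0^2/3 −u''(x) v(x) dx = ∫_0^2/3 f(x) v(x) dx.
Integrate the LHS by parts once:
  ∫_0^2/3 −u'' v dx = −[u'(x) v(x)]_0^2/3 + ∫_0^2/3 u'(x) v'(x) dx.
Thus ∫_0^2/3 u'(x) v'(x) dx = ∫_0^2/3 f(x) v(x) dx + [u'(x) v(x)]_0^2/3.
Choose V so that boundary terms are either known or forced to vanish.
Mixed BC: u(0) = 0 (Dirichlet) and u'(2/3) = 1 (Neumann). Define V = {v ∈ H^1(0, 2/3) : v(0) = 0}. Then [u' v]_0^2/3 = u'(2/3)·v(2/3) − u'(0)·0 = v(2/3).
Weak formulation: find u (satisfying any essential BC) such that ∫_0^2/3 u'(x) v'(x) dx = ∫_0^2/3 f v dx + v(2/3) for all v ∈ V (Dirichlet at 0 absorbed into V; Neumann datum at x = 2/3 contributes the boundary term).
Substituting f(x) = -3*x^2 + x + 2, the right-hand side is ∫_0^2/3 (-3*x^2 + x + 2) v dx + v(2/3).


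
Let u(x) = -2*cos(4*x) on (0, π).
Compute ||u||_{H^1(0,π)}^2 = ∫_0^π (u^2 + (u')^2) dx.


||u||_{H^1(0,π)}^2 = 34*π

u'(x) = 8*sin(4*x).
Expand u² and (u')² and integrate term by term on (0, π), using: for integers n ≥ 1, ∫_0^π sin²(nx) dx = ∫_0^π cos²(nx) dx = π/2; for n ≠ n', ∫_0^π sin(nx)sin(n'x) dx = ∫_0^π cos(nx)cos(n'x) dx = 0; and by product-to-sum, ∫_0^π sin(nx)cos(n'x) dx = ½∫_0^π [sin((n+n')x) + sin((n−n')x)] dx, which is 0 when n+n' is even and 2n/(n²−n'²) when n+n' is odd (it need not vanish on (0, π)).
  u² squared terms: (-2)²·∫cos(4x)² dx = 4·π/2 = 2*π.
  So ∫_0^π u² dx = 2*π.
  (u')² squared terms: (8)²·∫sin(4x)² dx = 64·π/2 = 32*π.
  So ∫_0^π (u')² dx = 32*π.
||u||_{H^1}^2 = (2*π) + (32*π) = 34*π.


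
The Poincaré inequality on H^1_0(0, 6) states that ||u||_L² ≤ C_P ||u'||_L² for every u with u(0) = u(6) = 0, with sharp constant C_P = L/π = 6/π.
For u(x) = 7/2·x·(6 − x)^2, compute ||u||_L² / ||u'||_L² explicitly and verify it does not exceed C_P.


||u||_L² / ||u'||_L² = 3*sqrt(14)/7 < C_P = 6/π.

u(x) = 7/2·x·(6 − x)^2, so u'(x) = 21*(x/2 - 3)*(x - 2).
u(x) = 7/2·x·(6 − x)^2 vanishes at x = 0 and x = 6, so u ∈ H^1_0(0, 6). Differentiate via the product rule and integrate the resulting polynomials term by term.
  ∫_0^6 u² dx = ∫_0^6 (49*x^6/4 - 294*x^5 + 2646*x^4 - 10584*x^3 + 15876*x^2) dx. Term by term:
    ∫_0^6 49*x^6/4 dx = 489888;  ∫_0^6 -294*x^5 dx = -2286144;  ∫_0^6 2646*x^4 dx = 20575296/5;
    ∫_0^6 -10584*x^3 dx = -3429216;  ∫_0^6 15876*x^2 dx = 1143072.
  Sum: 489888 − 2286144 + 20575296/5 − 3429216 + 1143072 = 163296/5.
  ∫_0^6 (u')² dx = ∫_0^6 (441*x^4/4 - 1764*x^3 + 9702*x^2 - 21168*x + 15876) dx. Term by term:
    ∫_0^6 441*x^4/4 dx = 857304/5;  ∫_0^6 -1764*x^3 dx = -571536;  ∫_0^6 9702*x^2 dx = 698544;
    ∫_0^6 -21168*x dx = -381024;  ∫_0^6 15876 dx = 95256.
  Sum: 857304/5 − 571536 + 698544 − 381024 + 95256 = 63504/5.
∫_0^6 u² dx = 163296/5, so ||u||_L² = 108*sqrt(70)/5.
∫_0^6 (u')² dx = 63504/5, so ||u'||_L² = 252*sqrt(5)/5.
Ratio ||u||_L² / ||u'||_L² = 3*sqrt(14)/7.
Sharp Poincaré constant on H^1_0(0, 6) is C_P = L/π = 6/π, achieved by sin(π/6·x).
A polynomial bump cannot attain the sharp Poincaré constant (only the first sine eigenfunction does), so the ratio is strictly less than C_P, consistent with ||u||_L² ≤ C_P ||u'||_L².


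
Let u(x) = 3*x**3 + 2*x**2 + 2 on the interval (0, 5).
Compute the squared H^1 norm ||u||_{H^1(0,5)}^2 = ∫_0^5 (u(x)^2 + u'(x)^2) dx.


||u||_{H^1}^2 = 1392765/7

The H^1 norm (squared) on an interval (0, L) is
  ||u||_{H^1}^2 = ∫_0^L u(x)^2 dx + ∫_0^L u'(x)^2 dx.
Compute u'(x) = 9*x**2 + 4*x.
Then u(x)^2 = 9*x**6 + 12*x**5 + 4*x**4 + 12*x**3 + 8*x**2 + 4 and u'(x)^2 = 81*x**4 + 72*x**3 + 16*x**2.
Integrate each monomial from 0 to 5 using ∫_0^5 c·x^n dx = c·5^(n+1)/(n+1):
  ∫_0^5 u(x)^2 dx = ∫_0^5 (9*x^6 + 12*x^5 + 4*x^4 + 12*x^3 + 8*x^2 + 4) dx. Term by term:
    ∫_0^5 9*x^6 dx = 703125/7;  ∫_0^5 12*x^5 dx = 31250;  ∫_0^5 4*x^4 dx = 2500;
    ∫_0^5 12*x^3 dx = 1875;  ∫_0^5 8*x^2 dx = 1000/3;  ∫_0^5 4 dx = 20.
  Sum: 703125/7 + 31250 + 2500 + 1875 + 1000/3 + 20 = 2864920/21.
  ∫_0^5 u'(x)^2 dx = ∫_0^5 (81*x^4 + 72*x^3 + 16*x^2) dx. Term by term:
    ∫_0^5 81*x^4 dx = 50625;  ∫_0^5 72*x^3 dx = 11250;  ∫_0^5 16*x^2 dx = 2000/3.
  Sum: 50625 + 11250 + 2000/3 = 187625/3.
Adding: ||u||_{H^1}^2 = 2864920/21 + 187625/3 = 1392765/7.


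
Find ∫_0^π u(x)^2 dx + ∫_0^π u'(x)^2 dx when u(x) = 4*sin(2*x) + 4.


||u||_{H^1(0,π)}^2 = 56*π

u'(x) = 8*cos(2*x).
Expand u² and (u')² and integrate term by term on (0, π), using: for integers n ≥ 1, ∫_0^π sin²(nx) dx = ∫_0^π cos²(nx) dx = π/2; for n ≠ n', ∫_0^π sin(nx)sin(n'x) dx = ∫_0^π cos(nx)cos(n'x) dx = 0; and by product-to-sum, ∫_0^π sin(nx)cos(n'x) dx = ½∫_0^π [sin((n+n')x) + sin((n−n')x)] dx, which is 0 when n+n' is even and 2n/(n²−n'²) when n+n' is odd (it need not vanish on (0, π)). For the constant mode: ∫_0^π 1 dx = π, ∫_0^π cos(nx) dx = 0, ∫_0^π sin(nx) dx = (1−(−1)^n)/n.
  u² squared terms: (4)²·∫1 dx = 16·π = 16*π;  (4)²·∫sin(2x)² dx = 16·π/2 = 8*π.
  u² cross terms: 2·(4)·(4)·∫1·sin(2x) dx = 32·(0) = 0.
  So ∫_0^π u² dx = 16*π + 8*π + 0 = 24*π.
  (u')² squared terms: (8)²·∫cos(2x)² dx = 64·π/2 = 32*π.
  So ∫_0^π (u')² dx = 32*π.
||u||_{H^1}^2 = (24*π) + (32*π) = 56*π.


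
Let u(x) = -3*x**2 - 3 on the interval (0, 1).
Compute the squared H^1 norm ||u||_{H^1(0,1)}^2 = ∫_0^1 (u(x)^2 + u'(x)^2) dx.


||u||_{H^1}^2 = 144/5

The H^1 norm (squared) on an interval (0, L) is
  ||u||_{H^1}^2 = ∫_0^L u(x)^2 dx + ∫_0^L u'(x)^2 dx.
Compute u'(x) = -6*x.
Then u(x)^2 = 9*x**4 + 18*x**2 + 9 and u'(x)^2 = 36*x**2.
Integrate each monomial from 0 to 1 using ∫_0^1 c·x^n dx = c·1^(n+1)/(n+1):
  ∫_0^1 u(x)^2 dx = ∫_0^1 (9*x^4 + 18*x^2 + 9) dx. Term by term:
    ∫_0^1 9*x^4 dx = 9/5;  ∫_0^1 18*x^2 dx = 6;  ∫_0^1 9 dx = 9.
  Sum: 9/5 + 6 + 9 = 84/5.
  ∫_0^1 u'(x)^2 dx = ∫_0^1 (36*x^2) dx. Term by term:
    ∫_0^1 36*x^2 dx = 12.
Adding: ||u||_{H^1}^2 = 84/5 + 12 = 144/5.


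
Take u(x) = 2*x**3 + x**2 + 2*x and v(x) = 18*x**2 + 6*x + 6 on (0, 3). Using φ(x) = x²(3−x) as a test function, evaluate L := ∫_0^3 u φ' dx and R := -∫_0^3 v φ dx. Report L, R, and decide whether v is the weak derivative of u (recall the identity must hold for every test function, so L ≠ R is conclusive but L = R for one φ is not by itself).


LHS = -918/5, RHS = -2754/5. No, v is not the weak derivative of u.

u(x) = 2*x**3 + x**2 + 2*x, classical derivative u'(x) = 6*x**2 + 2*x + 2.
φ(x) = x²(3−x), so φ'(x) = 3*x*(2 - x).
Note φ(0) = φ(3) = 0, so the boundary term u·φ vanishes.
LHS = ∫_0^3 u(x) φ'(x) dx = ∫_0^3 (-6*x^5 + 9*x^4 + 12*x^2) dx. Term by term:
  ∫_0^3 -6*x^5 dx = -729;  ∫_0^3 9*x^4 dx = 2187/5;  ∫_0^3 12*x^2 dx = 108.
Sum: -729 + 2187/5 + 108 = -918/5.
So LHS = -918/5.
∫_0^3 v(x) φ(x) dx = ∫_0^3 (-18*x^5 + 48*x^4 + 12*x^3 + 18*x^2) dx. Term by term:
  ∫_0^3 -18*x^5 dx = -2187;  ∫_0^3 48*x^4 dx = 11664/5;  ∫_0^3 12*x^3 dx = 243;
  ∫_0^3 18*x^2 dx = 162.
Sum: -2187 + 11664/5 + 243 + 162 = 2754/5.
So RHS = -∫_0^3 v(x) φ(x) dx = -2754/5.
LHS − RHS = 1836/5 ≠ 0, so the identity fails.
(For a valid weak derivative the identity must hold for EVERY test function, in particular this one. The failure shows v is NOT the weak derivative of u.)
Correct weak derivative would be u'(x) = 6*x**2 + 2*x + 2.


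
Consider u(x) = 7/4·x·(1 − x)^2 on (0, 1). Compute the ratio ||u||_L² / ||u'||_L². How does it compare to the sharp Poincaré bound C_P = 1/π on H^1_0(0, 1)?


||u||_L² / ||u'||_L² = sqrt(14)/14 < C_P = 1/π.

u(x) = 7/4·x·(1 − x)^2, so u'(x) = 21*x^2/4 - 7*x + 7/4.
u(x) = 7/4·x·(1 − x)^2 vanishes at x = 0 and x = 1, so u ∈ H^1_0(0, 1). Differentiate via the product rule and integrate the resulting polynomials term by term.
  ∫_0^1 u² dx = ∫_0^1 (49*x^6/16 - 49*x^5/4 + 147*x^4/8 - 49*x^3/4 + 49*x^2/16) dx. Term by term:
    ∫_0^1 49*x^6/16 dx = 7/16;  ∫_0^1 -49*x^5/4 dx = -49/24;  ∫_0^1 147*x^4/8 dx = 147/40;
    ∫_0^1 -49*x^3/4 dx = -49/16;  ∫_0^1 49*x^2/16 dx = 49/48.
  Sum: 7/16 − 49/24 + 147/40 − 49/16 + 49/48 = 7/240.
  ∫_0^1 (u')² dx = ∫_0^1 (441*x^4/16 - 147*x^3/2 + 539*x^2/8 - 49*x/2 + 49/16) dx. Term by term:
    ∫_0^1 441*x^4/16 dx = 441/80;  ∫_0^1 -147*x^3/2 dx = -147/8;  ∫_0^1 539*x^2/8 dx = 539/24;
    ∫_0^1 -49*x/2 dx = -49/4;  ∫_0^1 49/16 dx = 49/16.
  Sum: 441/80 − 147/8 + 539/24 − 49/4 + 49/16 = 49/120.
∫_0^1 u² dx = 7/240, so ||u||_L² = sqrt(105)/60.
∫_0^1 (u')² dx = 49/120, so ||u'||_L² = 7*sqrt(30)/60.
Ratio ||u||_L² / ||u'||_L² = sqrt(14)/14.
Sharp Poincaré constant on H^1_0(0, 1) is C_P = L/π = 1/π, achieved by sin(π·x).
A polynomial bump cannot attain the sharp Poincaré constant (only the first sine eigenfunction does), so the ratio is strictly less than C_P, consistent with ||u||_L² ≤ C_P ||u'||_L².


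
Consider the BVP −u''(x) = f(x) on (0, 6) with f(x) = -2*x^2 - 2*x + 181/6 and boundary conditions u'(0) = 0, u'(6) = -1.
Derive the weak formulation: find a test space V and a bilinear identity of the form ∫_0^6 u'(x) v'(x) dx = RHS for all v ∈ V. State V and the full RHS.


V = H^1(0, 6) (v unrestricted at boundary; u is determined up to an additive constant); weak form: ∫_0^6 u'v' dx = ∫_0^6 (-2*x^2 - 2*x + 181/6) v dx − v(6) for all v ∈ V.

Multiply both sides by a test function v and integrate from 0 to 6:
  ∫_0^6 −u''(x) v(x) dx = ∫_0^6 f(x) v(x) dx.
Integrate the LHS by parts once:
  ∫_0^6 −u'' v dx = −[u'(x) v(x)]_0^6 + ∫_0^6 u'(x) v'(x) dx.
Thus ∫_0^6 u'(x) v'(x) dx = ∫_0^6 f(x) v(x) dx + [u'(x) v(x)]_0^6.
Choose V so that boundary terms are either known or forced to vanish.
u has inhomogeneous Neumann u'(0) = 0, u'(6) = -1. [u' v]_0^6 = (-1)·v(6) − (0)·v(0) = − v(6). Take V = H^1(0, 6); boundary term becomes part of RHS.
Weak formulation: find u (satisfying any essential BC) such that ∫_0^6 u'(x) v'(x) dx = ∫_0^6 f v dx − v(6) for all v ∈ V (Neumann data are natural BCs: they enter the RHS as boundary terms).
Substituting f(x) = -2*x^2 - 2*x + 181/6, the right-hand side is ∫_0^6 (-2*x^2 - 2*x + 181/6) v dx − v(6).
Compatibility check (pure Neumann): taking v ≡ 1 ∈ V gives 0 = ∫_0^6 f dx + (-1) − (0), i.e. ∫_0^6 f dx must equal u'(0) − u'(6) = 1. Indeed ∫_0^6 (-2*x^2 - 2*x + 181/6) dx = 1, so the data are compatible. The solution is then unique only up to an additive constant (fix it e.g. by requiring ∫_0^6 u dx = 0).


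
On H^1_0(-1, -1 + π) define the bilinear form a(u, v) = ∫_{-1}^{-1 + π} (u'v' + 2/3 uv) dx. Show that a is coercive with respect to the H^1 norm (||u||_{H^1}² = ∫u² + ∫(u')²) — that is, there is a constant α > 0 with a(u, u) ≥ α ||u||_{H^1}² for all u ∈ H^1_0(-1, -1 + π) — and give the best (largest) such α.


α = 5/6

Coercivity of a(·,·) on H^1_0(-1, -1 + π) means a(u, u) ≥ α ||u||_{H^1}² for every u ∈ H^1_0.
The interval has length L = π, and Poincaré/coercivity depend only on L. Here a(u, u) = ∫(u')² + (2/3)·∫u².
Here 0 < c = 2/3 < 1. The condition a(u,u) ≥ α||u||_{H^1}² reads (1−α)∫(u')² ≥ (α−c)∫u². Any admissible α is ≤ 1 (rapidly oscillating u have ∫u²/∫(u')² → 0), and α = 1 would force 0 ≥ (1−c)∫u², impossible since c < 1; so 1−α > 0. By the sharp Poincaré inequality on H^1_0 of an interval of length L, ∫(u')² ≥ (π/L)²∫u² with equality for the first sine mode sin(π(x−x₀)/L) (x₀ the left endpoint), so the inequality holds for all u iff (1−α)(π/L)² ≥ α − c, i.e. α ≤ ((π/L)² + c)/((π/L)² + 1) = (1 + c(L/π)²)/(1 + (L/π)²). With (π/L)² = 1 and c = 2/3, the largest admissible constant is α = ((π/L)² + c)/((π/L)² + 1).
Simplifying, α = 5/6.


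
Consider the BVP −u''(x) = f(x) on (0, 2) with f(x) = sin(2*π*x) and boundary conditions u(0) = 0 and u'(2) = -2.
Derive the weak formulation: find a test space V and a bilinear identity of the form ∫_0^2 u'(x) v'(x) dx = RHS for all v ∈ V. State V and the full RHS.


V = {v ∈ H^1(0, 2) : v(0) = 0} (test functions vanish at x = 0 where u is specified); weak form: ∫_0^2 u'v' dx = ∫_0^2 (sin(2*π*x)) v dx − 2·v(2) for all v ∈ V.

Multiply both sides by a test function v and integrate from 0 to 2:
  ∫_0^2 −u''(x) v(x) dx = ∫_0^2 f(x) v(x) dx.
Integrate the LHS by parts once:
  ∫_0^2 −u'' v dx = −[u'(x) v(x)]_0^2 + ∫_0^2 u'(x) v'(x) dx.
Thus ∫_0^2 u'(x) v'(x) dx = ∫_0^2 f(x) v(x) dx + [u'(x) v(x)]_0^2.
Choose V so that boundary terms are either known or forced to vanish.
Mixed BC: u(0) = 0 (Dirichlet) and u'(2) = -2 (Neumann). Define V = {v ∈ H^1(0, 2) : v(0) = 0}. Then [u' v]_0^2 = u'(2)·v(2) − u'(0)·0 = − 2·v(2).
Weak formulation: find u (satisfying any essential BC) such that ∫_0^2 u'(x) v'(x) dx = ∫_0^2 f v dx − 2·v(2) for all v ∈ V (Dirichlet at 0 absorbed into V; Neumann datum at x = 2 contributes the boundary term).
Substituting f(x) = sin(2*π*x), the right-hand side is ∫_0^2 (sin(2*π*x)) v dx − 2·v(2).


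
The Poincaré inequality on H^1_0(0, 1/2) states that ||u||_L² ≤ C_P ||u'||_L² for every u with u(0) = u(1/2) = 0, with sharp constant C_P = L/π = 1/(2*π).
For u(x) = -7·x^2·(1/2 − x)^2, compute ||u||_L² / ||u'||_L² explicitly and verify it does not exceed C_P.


||u||_L² / ||u'||_L² = sqrt(3)/12 < C_P = 1/(2*π).

u(x) = -7·x^2·(1/2 − x)^2, so u'(x) = 7*x*(-8*x^2 + 6*x - 1)/2.
u(x) = -7·x^2·(1/2 − x)^2 vanishes at x = 0 and x = 1/2, so u ∈ H^1_0(0, 1/2). Differentiate via the product rule and integrate the resulting polynomials term by term.
  ∫_0^1/2 u² dx = ∫_0^1/2 (49*x^8 - 98*x^7 + 147*x^6/2 - 49*x^5/2 + 49*x^4/16) dx. Term by term:
    ∫_0^1/2 49*x^8 dx = 49/4608;  ∫_0^1/2 -98*x^7 dx = -49/1024;  ∫_0^1/2 147*x^6/2 dx = 21/256;
    ∫_0^1/2 -49*x^5/2 dx = -49/768;  ∫_0^1/2 49*x^4/16 dx = 49/2560.
  Sum: 49/4608 − 49/1024 + 21/256 − 49/768 + 49/2560 = 7/46080.
  ∫_0^1/2 (u')² dx = ∫_0^1/2 (784*x^6 - 1176*x^5 + 637*x^4 - 147*x^3 + 49*x^2/4) dx. Term by term:
    ∫_0^1/2 784*x^6 dx = 7/8;  ∫_0^1/2 -1176*x^5 dx = -49/16;  ∫_0^1/2 637*x^4 dx = 637/160;
    ∫_0^1/2 -147*x^3 dx = -147/64;  ∫_0^1/2 49*x^2/4 dx = 49/96.
  Sum: 7/8 − 49/16 + 637/160 − 147/64 + 49/96 = 7/960.
∫_0^1/2 u² dx = 7/46080, so ||u||_L² = sqrt(35)/480.
∫_0^1/2 (u')² dx = 7/960, so ||u'||_L² = sqrt(105)/120.
Ratio ||u||_L² / ||u'||_L² = sqrt(3)/12.
Sharp Poincaré constant on H^1_0(0, 1/2) is C_P = L/π = 1/(2*π), achieved by sin(2*π·x).
A polynomial bump cannot attain the sharp Poincaré constant (only the first sine eigenfunction does), so the ratio is strictly less than C_P, consistent with ||u||_L² ≤ C_P ||u'||_L².


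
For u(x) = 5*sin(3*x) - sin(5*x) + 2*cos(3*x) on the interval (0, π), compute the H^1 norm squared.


||u||_{H^1(0,π)}^2 = 158*π

u'(x) = -6*sin(3*x) + 15*cos(3*x) - 5*cos(5*x).
Expand u² and (u')² and integrate term by term on (0, π), using: for integers n ≥ 1, ∫_0^π sin²(nx) dx = ∫_0^π cos²(nx) dx = π/2; for n ≠ n', ∫_0^π sin(nx)sin(n'x) dx = ∫_0^π cos(nx)cos(n'x) dx = 0; and by product-to-sum, ∫_0^π sin(nx)cos(n'x) dx = ½∫_0^π [sin((n+n')x) + sin((n−n')x)] dx, which is 0 when n+n' is even and 2n/(n²−n'²) when n+n' is odd (it need not vanish on (0, π)).
  u² squared terms: (-1)²·∫sin(5x)² dx = 1·π/2 = π/2;  (2)²·∫cos(3x)² dx = 4·π/2 = 2*π;  (5)²·∫sin(3x)² dx = 25·π/2 = 25*π/2.
  u² cross terms: 2·(-1)·(2)·∫sin(5x)·cos(3x) dx = -4·(0) = 0;  2·(-1)·(5)·∫sin(5x)·sin(3x) dx = -10·(0) = 0;  2·(2)·(5)·∫cos(3x)·sin(3x) dx = 20·(0) = 0.
  So ∫_0^π u² dx = π/2 + 2*π + 25*π/2 + 0 + 0 + 0 = 15*π.
  (u')² squared terms: (-6)²·∫sin(3x)² dx = 36·π/2 = 18*π;  (-5)²·∫cos(5x)² dx = 25·π/2 = 25*π/2;  (15)²·∫cos(3x)² dx = 225·π/2 = 225*π/2.
  (u')² cross terms: 2·(-6)·(-5)·∫sin(3x)·cos(5x) dx = 60·(0) = 0;  2·(-6)·(15)·∫sin(3x)·cos(3x) dx = -180·(0) = 0;  2·(-5)·(15)·∫cos(5x)·cos(3x) dx = -150·(0) = 0.
  So ∫_0^π (u')² dx = 18*π + 25*π/2 + 225*π/2 + 0 + 0 + 0 = 143*π.
||u||_{H^1}^2 = (15*π) + (143*π) = 158*π.


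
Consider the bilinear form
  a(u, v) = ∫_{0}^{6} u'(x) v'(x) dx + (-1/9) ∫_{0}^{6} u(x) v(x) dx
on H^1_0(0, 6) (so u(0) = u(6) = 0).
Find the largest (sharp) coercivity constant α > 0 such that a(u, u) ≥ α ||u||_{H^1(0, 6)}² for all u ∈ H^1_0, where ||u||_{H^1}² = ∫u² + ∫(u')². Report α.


α = (-4 + π^2)/(π^2 + 36)

Coercivity of a(·,·) on H^1_0(0, 6) means a(u, u) ≥ α ||u||_{H^1}² for every u ∈ H^1_0.
The interval has length L = 6, and Poincaré/coercivity depend only on L. Here a(u, u) = ∫(u')² + (-1/9)·∫u².
Here c = -1/9 < 0 with |c| < (π/L)² = π^2/36, so coercivity still holds. The condition a(u,u) ≥ α||u||_{H^1}² reads (1−α)∫(u')² ≥ (α−c)∫u². Any admissible α is ≤ 1 (rapidly oscillating u have ∫u²/∫(u')² → 0), and α = 1 would force 0 ≥ (1−c)∫u², impossible since c < 1; so 1−α > 0. By the sharp Poincaré inequality on H^1_0 of an interval of length L, ∫(u')² ≥ (π/L)²∫u² with equality for the first sine mode sin(π(x−x₀)/L) (x₀ the left endpoint), so the inequality holds for all u iff (1−α)(π/L)² ≥ α − c, i.e. α ≤ ((π/L)² + c)/((π/L)² + 1) = (1 + c(L/π)²)/(1 + (L/π)²). (Direct route, valid since c ≤ 0: Poincaré gives c∫u² ≥ c(L/π)²∫(u')², so a(u,u) ≥ (1 + c(L/π)²)∫(u')², while ||u||_{H^1}² ≤ (1 + (L/π)²)∫(u')²; dividing yields the same α.) With (π/L)² = π^2/36 and c = -1/9, the largest admissible constant is α = ((π/L)² + c)/((π/L)² + 1).
Simplifying, α = (-4 + π^2)/(π^2 + 36).


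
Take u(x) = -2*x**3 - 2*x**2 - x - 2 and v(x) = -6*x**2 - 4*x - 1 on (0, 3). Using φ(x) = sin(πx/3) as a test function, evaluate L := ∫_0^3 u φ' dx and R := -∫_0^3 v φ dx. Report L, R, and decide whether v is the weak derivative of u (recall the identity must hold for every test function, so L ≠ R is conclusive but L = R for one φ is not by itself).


LHS = -648/π^3 + 204/π, RHS = -648/π^3 + 204/π. Yes, v = u' weakly.

u(x) = -2*x**3 - 2*x**2 - x - 2, classical derivative u'(x) = -6*x**2 - 4*x - 1.
φ(x) = sin(πx/3), so φ'(x) = π*cos(π*x/3)/3.
Note φ(0) = φ(3) = 0, so the boundary term u·φ vanishes.
LHS = ∫_0^3 u(x) φ'(x) dx = ∫_0^3 (-2*π*x^3*cos(π*x/3)/3 - 2*π*x^2*cos(π*x/3)/3 - π*x*cos(π*x/3)/3 - 2*π*cos(π*x/3)/3) dx. Term by term:
  ∫_0^3 -2*π*cos(π*x/3)/3 dx = 0;  ∫_0^3 -2*π*x^2*cos(π*x/3)/3 dx = 36/π;  ∫_0^3 -2*π*x^3*cos(π*x/3)/3 dx = -648/π^3 + 162/π;
  ∫_0^3 -π*x*cos(π*x/3)/3 dx = 6/π.
Sum: 0 + 36/π + -648/π^3 + 162/π + 6/π = -648/π^3 + 204/π.
So LHS = -648/π^3 + 204/π.
∫_0^3 v(x) φ(x) dx = ∫_0^3 (-6*x^2*sin(π*x/3) - 4*x*sin(π*x/3) - sin(π*x/3)) dx. Term by term:
  ∫_0^3 -sin(π*x/3) dx = -6/π;  ∫_0^3 -6*x^2*sin(π*x/3) dx = -162/π + 648/π^3;  ∫_0^3 -4*x*sin(π*x/3) dx = -36/π.
Sum: -6/π + -162/π + 648/π^3 − 36/π = -204/π + 648/π^3.
So RHS = -∫_0^3 v(x) φ(x) dx = -648/π^3 + 204/π.
LHS = RHS, so the identity holds for this test φ.
Moreover u is smooth here and v(x) = u'(x) = -6*x**2 - 4*x - 1 pointwise, so the identity holds for every test function. Hence v is the weak derivative of u.


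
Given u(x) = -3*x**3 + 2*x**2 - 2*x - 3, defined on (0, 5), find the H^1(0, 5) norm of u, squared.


||u||_{H^1}^2 = 5123255/42

The H^1 norm (squared) on an interval (0, L) is
  ||u||_{H^1}^2 = ∫_0^L u(x)^2 dx + ∫_0^L u'(x)^2 dx.
Compute u'(x) = -9*x**2 + 4*x - 2.
Then u(x)^2 = 9*x**6 - 12*x**5 + 16*x**4 + 10*x**3 - 8*x**2 + 12*x + 9 and u'(x)^2 = 81*x**4 - 72*x**3 + 52*x**2 - 16*x + 4.
Integrate each monomial from 0 to 5 using ∫_0^5 c·x^n dx = c·5^(n+1)/(n+1):
  ∫_0^5 u(x)^2 dx = ∫_0^5 (9*x^6 - 12*x^5 + 16*x^4 + 10*x^3 - 8*x^2 + 12*x + 9) dx. Term by term:
    ∫_0^5 9*x^6 dx = 703125/7;  ∫_0^5 -12*x^5 dx = -31250;  ∫_0^5 16*x^4 dx = 10000;
    ∫_0^5 10*x^3 dx = 3125/2;  ∫_0^5 -8*x^2 dx = -1000/3;  ∫_0^5 12*x dx = 150;
    ∫_0^5 9 dx = 45.
  Sum: 703125/7 − 31250 + 10000 + 3125/2 − 1000/3 + 150 + 45 = 3386065/42.
  ∫_0^5 u'(x)^2 dx = ∫_0^5 (81*x^4 - 72*x^3 + 52*x^2 - 16*x + 4) dx. Term by term:
    ∫_0^5 81*x^4 dx = 50625;  ∫_0^5 -72*x^3 dx = -11250;  ∫_0^5 52*x^2 dx = 6500/3;
    ∫_0^5 -16*x dx = -200;  ∫_0^5 4 dx = 20.
  Sum: 50625 − 11250 + 6500/3 − 200 + 20 = 124085/3.
Adding: ||u||_{H^1}^2 = 3386065/42 + 124085/3 = 5123255/42.


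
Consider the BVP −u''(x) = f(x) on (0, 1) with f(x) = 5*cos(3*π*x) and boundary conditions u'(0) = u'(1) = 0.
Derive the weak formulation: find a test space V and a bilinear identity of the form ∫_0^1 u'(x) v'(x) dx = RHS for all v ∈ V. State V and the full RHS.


V = H^1(0, 1) (no boundary constraint on v; u is determined up to an additive constant); weak form: ∫_0^1 u'v' dx = ∫_0^1 (5*cos(3*π*x)) v dx for all v ∈ V.

Multiply both sides by a test function v and integrate from 0 to 1:
  ∫_0^1 −u''(x) v(x) dx = ∫_0^1 f(x) v(x) dx.
Integrate the LHS by parts once:
  ∫_0^1 −u'' v dx = −[u'(x) v(x)]_0^1 + ∫_0^1 u'(x) v'(x) dx.
Thus ∫_0^1 u'(x) v'(x) dx = ∫_0^1 f(x) v(x) dx + [u'(x) v(x)]_0^1.
Choose V so that boundary terms are either known or forced to vanish.
u has homogeneous Neumann: u'(0) = u'(1) = 0. So [u' v]_0^1 = 0·v(1) − 0·v(0) = 0 for any v; take V = H^1(0, 1).
Weak formulation: find u (satisfying any essential BC) such that ∫_0^1 u'(x) v'(x) dx = ∫_0^1 f v dx for all v ∈ V (homogeneous Neumann, so boundary terms vanish).
Substituting f(x) = 5*cos(3*π*x), the right-hand side is ∫_0^1 (5*cos(3*π*x)) v dx.
Compatibility check (pure Neumann): taking v ≡ 1 ∈ V gives 0 = ∫_0^1 f dx + (0) − (0), i.e. ∫_0^1 f dx must equal u'(0) − u'(1) = 0. Indeed ∫_0^1 (5*cos(3*π*x)) dx = 0, so the data are compatible. The solution is then unique only up to an additive constant (fix it e.g. by requiring ∫_0^1 u dx = 0).


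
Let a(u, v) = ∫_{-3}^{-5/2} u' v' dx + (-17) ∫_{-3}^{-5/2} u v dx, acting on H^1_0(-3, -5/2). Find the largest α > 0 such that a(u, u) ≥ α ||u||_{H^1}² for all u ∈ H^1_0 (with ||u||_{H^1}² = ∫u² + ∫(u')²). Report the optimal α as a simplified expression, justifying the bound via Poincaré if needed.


α = (-17 + 4*π^2)/(1 + 4*π^2)

Coercivity of a(·,·) on H^1_0(-3, -5/2) means a(u, u) ≥ α ||u||_{H^1}² for every u ∈ H^1_0.
The interval has length L = 1/2, and Poincaré/coercivity depend only on L. Here a(u, u) = ∫(u')² + (-17)·∫u².
Here c = -17 < 0 with |c| < (π/L)² = 4*π^2, so coercivity still holds. The condition a(u,u) ≥ α||u||_{H^1}² reads (1−α)∫(u')² ≥ (α−c)∫u². Any admissible α is ≤ 1 (rapidly oscillating u have ∫u²/∫(u')² → 0), and α = 1 would force 0 ≥ (1−c)∫u², impossible since c < 1; so 1−α > 0. By the sharp Poincaré inequality on H^1_0 of an interval of length L, ∫(u')² ≥ (π/L)²∫u² with equality for the first sine mode sin(π(x−x₀)/L) (x₀ the left endpoint), so the inequality holds for all u iff (1−α)(π/L)² ≥ α − c, i.e. α ≤ ((π/L)² + c)/((π/L)² + 1) = (1 + c(L/π)²)/(1 + (L/π)²). (Direct route, valid since c ≤ 0: Poincaré gives c∫u² ≥ c(L/π)²∫(u')², so a(u,u) ≥ (1 + c(L/π)²)∫(u')², while ||u||_{H^1}² ≤ (1 + (L/π)²)∫(u')²; dividing yields the same α.) With (π/L)² = 4*π^2 and c = -17, the largest admissible constant is α = ((π/L)² + c)/((π/L)² + 1).
Simplifying, α = (-17 + 4*π^2)/(1 + 4*π^2).


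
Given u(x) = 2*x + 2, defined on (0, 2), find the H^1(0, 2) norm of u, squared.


||u||_{H^1}^2 = 128/3

The H^1 norm (squared) on an interval (0, L) is
  ||u||_{H^1}^2 = ∫_0^L u(x)^2 dx + ∫_0^L u'(x)^2 dx.
Compute u'(x) = 2.
Then u(x)^2 = 4*x**2 + 8*x + 4 and u'(x)^2 = 4.
Integrate each monomial from 0 to 2 using ∫_0^2 c·x^n dx = c·2^(n+1)/(n+1):
  ∫_0^2 u(x)^2 dx = ∫_0^2 (4*x^2 + 8*x + 4) dx. Term by term:
    ∫_0^2 4*x^2 dx = 32/3;  ∫_0^2 8*x dx = 16;  ∫_0^2 4 dx = 8.
  Sum: 32/3 + 16 + 8 = 104/3.
  ∫_0^2 u'(x)^2 dx = ∫_0^2 (4) dx. Term by term:
    ∫_0^2 4 dx = 8.
Adding: ||u||_{H^1}^2 = 104/3 + 8 = 128/3.


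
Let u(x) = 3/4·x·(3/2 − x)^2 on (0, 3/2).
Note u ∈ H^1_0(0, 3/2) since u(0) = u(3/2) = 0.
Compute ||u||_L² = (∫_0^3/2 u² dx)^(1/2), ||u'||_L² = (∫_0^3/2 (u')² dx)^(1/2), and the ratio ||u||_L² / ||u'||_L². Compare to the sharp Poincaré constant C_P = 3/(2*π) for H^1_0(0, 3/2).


||u||_L² / ||u'||_L² = 3*sqrt(14)/28 < C_P = 3/(2*π).

u(x) = 3/4·x·(3/2 − x)^2, so u'(x) = 9*x^2/4 - 9*x/2 + 27/16.
u(x) = 3/4·x·(3/2 − x)^2 vanishes at x = 0 and x = 3/2, so u ∈ H^1_0(0, 3/2). Differentiate via the product rule and integrate the resulting polynomials term by term.
  ∫_0^3/2 u² dx = ∫_0^3/2 (9*x^6/16 - 27*x^5/8 + 243*x^4/32 - 243*x^3/32 + 729*x^2/256) dx. Term by term:
    ∫_0^3/2 9*x^6/16 dx = 19683/14336;  ∫_0^3/2 -27*x^5/8 dx = -6561/1024;  ∫_0^3/2 243*x^4/32 dx = 59049/5120;
    ∫_0^3/2 -243*x^3/32 dx = -19683/2048;  ∫_0^3/2 729*x^2/256 dx = 6561/2048.
  Sum: 19683/14336 − 6561/1024 + 59049/5120 − 19683/2048 + 6561/2048 = 6561/71680.
  ∫_0^3/2 (u')² dx = ∫_0^3/2 (81*x^4/16 - 81*x^3/4 + 891*x^2/32 - 243*x/16 + 729/256) dx. Term by term:
    ∫_0^3/2 81*x^4/16 dx = 19683/2560;  ∫_0^3/2 -81*x^3/4 dx = -6561/256;  ∫_0^3/2 891*x^2/32 dx = 8019/256;
    ∫_0^3/2 -243*x/16 dx = -2187/128;  ∫_0^3/2 729/256 dx = 2187/512.
  Sum: 19683/2560 − 6561/256 + 8019/256 − 2187/128 + 2187/512 = 729/1280.
∫_0^3/2 u² dx = 6561/71680, so ||u||_L² = 81*sqrt(70)/2240.
∫_0^3/2 (u')² dx = 729/1280, so ||u'||_L² = 27*sqrt(5)/80.
Ratio ||u||_L² / ||u'||_L² = 3*sqrt(14)/28.
Sharp Poincaré constant on H^1_0(0, 3/2) is C_P = L/π = 3/(2*π), achieved by sin(2*π/3·x).
A polynomial bump cannot attain the sharp Poincaré constant (only the first sine eigenfunction does), so the ratio is strictly less than C_P, consistent with ||u||_L² ≤ C_P ||u'||_L².


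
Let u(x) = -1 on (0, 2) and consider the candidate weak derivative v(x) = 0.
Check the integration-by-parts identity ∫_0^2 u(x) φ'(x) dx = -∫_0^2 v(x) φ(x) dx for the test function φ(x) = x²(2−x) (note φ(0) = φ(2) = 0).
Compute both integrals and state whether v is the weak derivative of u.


LHS = 0, RHS = 0. Yes, v = u' weakly.

u(x) = -1, classical derivative u'(x) = 0.
φ(x) = x²(2−x), so φ'(x) = x*(4 - 3*x).
Note φ(0) = φ(2) = 0, so the boundary term u·φ vanishes.
LHS = ∫_0^2 u(x) φ'(x) dx = ∫_0^2 (3*x^2 - 4*x) dx. Term by term:
  ∫_0^2 3*x^2 dx = 8;  ∫_0^2 -4*x dx = -8.
Sum: 8 − 8 = 0.
So LHS = 0.
∫_0^2 v(x) φ(x) dx = ∫_0^2 (0) dx. Term by term:
  ∫_0^2 0 dx = 0.
So RHS = -∫_0^2 v(x) φ(x) dx = 0.
LHS = RHS, so the identity holds for this test φ.
Moreover u is smooth here and v(x) = u'(x) = 0 pointwise, so the identity holds for every test function. Hence v is the weak derivative of u.


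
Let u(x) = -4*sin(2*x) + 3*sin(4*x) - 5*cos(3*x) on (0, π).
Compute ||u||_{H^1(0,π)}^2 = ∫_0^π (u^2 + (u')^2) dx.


||u||_{H^1(0,π)}^2 = -4640/7 + 483*π/2

u'(x) = 15*sin(3*x) - 8*cos(2*x) + 12*cos(4*x).
Expand u² and (u')² and integrate term by term on (0, π), using: for integers n ≥ 1, ∫_0^π sin²(nx) dx = ∫_0^π cos²(nx) dx = π/2; for n ≠ n', ∫_0^π sin(nx)sin(n'x) dx = ∫_0^π cos(nx)cos(n'x) dx = 0; and by product-to-sum, ∫_0^π sin(nx)cos(n'x) dx = ½∫_0^π [sin((n+n')x) + sin((n−n')x)] dx, which is 0 when n+n' is even and 2n/(n²−n'²) when n+n' is odd (it need not vanish on (0, π)).
  u² squared terms: (-5)²·∫cos(3x)² dx = 25·π/2 = 25*π/2;  (-4)²·∫sin(2x)² dx = 16·π/2 = 8*π;  (3)²·∫sin(4x)² dx = 9·π/2 = 9*π/2.
  u² cross terms: 2·(-5)·(-4)·∫cos(3x)·sin(2x) dx = 40·(-4/5) = -32;  2·(-5)·(3)·∫cos(3x)·sin(4x) dx = -30·(8/7) = -240/7;  2·(-4)·(3)·∫sin(2x)·sin(4x) dx = -24·(0) = 0.
  So ∫_0^π u² dx = 25*π/2 + 8*π + 9*π/2 − 32 − 240/7 + 0 = -464/7 + 25*π.
  (u')² squared terms: (-8)²·∫cos(2x)² dx = 64·π/2 = 32*π;  (12)²·∫cos(4x)² dx = 144·π/2 = 72*π;  (15)²·∫sin(3x)² dx = 225·π/2 = 225*π/2.
  (u')² cross terms: 2·(-8)·(12)·∫cos(2x)·cos(4x) dx = -192·(0) = 0;  2·(-8)·(15)·∫cos(2x)·sin(3x) dx = -240·(6/5) = -288;  2·(12)·(15)·∫cos(4x)·sin(3x) dx = 360·(-6/7) = -2160/7.
  So ∫_0^π (u')² dx = 32*π + 72*π + 225*π/2 + 0 − 288 − 2160/7 = -4176/7 + 433*π/2.
||u||_{H^1}^2 = (-464/7 + 25*π) + (-4176/7 + 433*π/2) = -4640/7 + 483*π/2.
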